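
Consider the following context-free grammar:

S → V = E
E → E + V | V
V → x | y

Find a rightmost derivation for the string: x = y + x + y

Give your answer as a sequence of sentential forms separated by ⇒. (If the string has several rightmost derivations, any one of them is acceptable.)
Start with S.
Step 1: the rightmost non-terminal is S; apply S → V = E:  V = E
Step 2: the rightmost non-terminal is E; apply E → E + V:  V = E + V
Step 3: the rightmost non-terminal is V; apply V → y:  V = E + y
Step 4: the rightmost non-terminal is E; apply E → E + V:  V = E + V + y
Step 5: the rightmost non-terminal is V; apply V → x:  V = E + x + y
Step 6: the rightmost non-terminal is E; apply E → V:  V = V + x + y
Step 7: the rightmost non-terminal is V; apply V → y:  V = y + x + y
Step 8: the rightmost non-terminal is V; apply V → x:  x = y + x + y

Final answer: S ⇒ V = E ⇒ V = E + V ⇒ V = E + y ⇒ V = E + V + y ⇒ V = E + x + y ⇒ V = V + x + y ⇒ V = y + x + y ⇒ x = y + x + y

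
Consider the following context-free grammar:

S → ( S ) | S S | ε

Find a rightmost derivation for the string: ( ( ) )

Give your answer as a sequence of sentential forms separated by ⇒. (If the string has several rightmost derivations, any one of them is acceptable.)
Start with S.
Step 1: the rightmost non-terminal is S; apply S → ( S ):  ( S )
Step 2: the rightmost non-terminal is S; apply S → ( S ):  ( ( S ) )
Step 3: the rightmost non-terminal is S; apply S → ε:  ( ( ) )

Final answer: S ⇒ ( S ) ⇒ ( ( S ) ) ⇒ ( ( ) )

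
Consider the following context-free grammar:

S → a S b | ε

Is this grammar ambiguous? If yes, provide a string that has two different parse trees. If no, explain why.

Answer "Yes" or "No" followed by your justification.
At every step exactly one production applies: if the remaining string to generate is non-empty it starts with a and ends with b, forcing S → a S b; if it is empty, S → ε is forced. Hence each string a^n b^n has exactly one derivation (S → a S b applied n times, then S → ε) and one parse tree.

Final answer: No - the grammar is unambiguous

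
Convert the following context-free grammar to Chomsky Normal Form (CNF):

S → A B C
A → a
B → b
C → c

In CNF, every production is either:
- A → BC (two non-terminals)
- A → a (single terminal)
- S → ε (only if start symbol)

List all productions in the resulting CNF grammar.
The grammar has no ε-productions or unit productions to eliminate.
A → a is already in CNF (single terminal) – keep it.
B → b is already in CNF (single terminal) – keep it.
C → c is already in CNF (single terminal) – keep it.
S → A B C has 3 symbols on the right: break it into binary productions S → A X0, X0 → B C.
Resulting CNF grammar (5 productions): A → a; B → b; C → c; S → A X0; X0 → B C

Final answer: A → a; B → b; C → c; S → A X0; X0 → B C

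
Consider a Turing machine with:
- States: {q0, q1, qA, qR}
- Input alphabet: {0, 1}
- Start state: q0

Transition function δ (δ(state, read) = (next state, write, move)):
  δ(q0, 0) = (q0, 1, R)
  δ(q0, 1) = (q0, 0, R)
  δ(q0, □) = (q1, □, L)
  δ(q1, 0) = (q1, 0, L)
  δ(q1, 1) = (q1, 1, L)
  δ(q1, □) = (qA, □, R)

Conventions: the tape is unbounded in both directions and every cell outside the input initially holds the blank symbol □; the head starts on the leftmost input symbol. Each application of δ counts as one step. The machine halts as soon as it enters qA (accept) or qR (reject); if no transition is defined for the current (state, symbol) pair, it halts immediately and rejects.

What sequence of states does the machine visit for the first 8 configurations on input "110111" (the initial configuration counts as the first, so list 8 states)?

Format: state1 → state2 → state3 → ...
Step 0: [q0]110111 (head at position 0)
Step 1: δ(q0, 1) = (q0, 0, R)  ⊢  0[q0]10111 (head at position 1)
Step 2: δ(q0, 1) = (q0, 0, R)  ⊢  00[q0]0111 (head at position 2)
Step 3: δ(q0, 0) = (q0, 1, R)  ⊢  001[q0]111 (head at position 3)
Step 4: δ(q0, 1) = (q0, 0, R)  ⊢  0010[q0]11 (head at position 4)
Step 5: δ(q0, 1) = (q0, 0, R)  ⊢  00100[q0]1 (head at position 5)
Step 6: δ(q0, 1) = (q0, 0, R)  ⊢  001000[q0]□ (head at position 6)
Step 7: δ(q0, □) = (q1, □, L)  ⊢  00100[q1]0□ (head at position 5)
Reading off the states of these 8 configurations: q0 → q0 → q0 → q0 → q0 → q0 → q0 → q1

Final answer: q0 → q0 → q0 → q0 → q0 → q0 → q0 → q1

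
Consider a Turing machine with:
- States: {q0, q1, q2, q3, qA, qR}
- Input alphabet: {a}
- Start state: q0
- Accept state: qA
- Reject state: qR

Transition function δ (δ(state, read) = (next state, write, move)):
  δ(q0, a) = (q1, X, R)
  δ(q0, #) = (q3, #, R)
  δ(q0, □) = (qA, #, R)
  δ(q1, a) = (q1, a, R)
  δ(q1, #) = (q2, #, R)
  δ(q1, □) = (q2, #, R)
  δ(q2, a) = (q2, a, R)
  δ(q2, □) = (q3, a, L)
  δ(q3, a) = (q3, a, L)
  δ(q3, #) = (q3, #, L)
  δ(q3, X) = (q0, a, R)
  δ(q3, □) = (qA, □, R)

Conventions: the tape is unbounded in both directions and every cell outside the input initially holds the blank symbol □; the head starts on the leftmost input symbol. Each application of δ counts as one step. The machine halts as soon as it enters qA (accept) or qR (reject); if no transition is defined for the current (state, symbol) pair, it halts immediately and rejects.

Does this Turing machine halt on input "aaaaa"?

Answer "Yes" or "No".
Trace (configuration after each step, as tape_left[state]tape_right with head position):
Step 0: [q0]aaaaa (head at position 0)
Step 1: X[q1]aaaa (head 1)
Step 2: Xa[q1]aaa (head 2)
Step 3: Xaa[q1]aa (head 3)
Step 4: Xaaa[q1]a (head 4)
Step 5: Xaaaa[q1]□ (head 5)
Step 6: Xaaaa#[q2]□ (head 6)
Step 7: Xaaaa[q3]#a (head 5)
Step 8: Xaaa[q3]a#a (head 4)
Step 9: Xaa[q3]aa#a (head 3)
Step 10: Xa[q3]aaa#a (head 2)
Step 11: X[q3]aaaa#a (head 1)
Step 12: [q3]Xaaaa#a (head 0)
Step 13: a[q0]aaaa#a (head 1)
Step 14: aX[q1]aaa#a (head 2)
Step 15: aXa[q1]aa#a (head 3)
Step 16: aXaa[q1]a#a (head 4)
Step 17: aXaaa[q1]#a (head 5)
Step 18: aXaaa#[q2]a (head 6)
Step 19: aXaaa#a[q2]□ (head 7)
Step 20: aXaaa#[q3]aa (head 6)
Step 21: aXaaa[q3]#aa (head 5)
Step 22: aXaa[q3]a#aa (head 4)
Step 23: aXa[q3]aa#aa (head 3)
Step 24: aX[q3]aaa#aa (head 2)
Step 25: a[q3]Xaaa#aa (head 1)
Step 26: aa[q0]aaa#aa (head 2)
Step 27: aaX[q1]aa#aa (head 3)
Step 28: aaXa[q1]a#aa (head 4)
Step 29: aaXaa[q1]#aa (head 5)
Step 30: aaXaa#[q2]aa (head 6)
Step 31: aaXaa#a[q2]a (head 7)
Step 32: aaXaa#aa[q2]□ (head 8)
Step 33: aaXaa#a[q3]aa (head 7)
Step 34: aaXaa#[q3]aaa (head 6)
Step 35: aaXaa[q3]#aaa (head 5)
Step 36: aaXa[q3]a#aaa (head 4)
Step 37: aaX[q3]aa#aaa (head 3)
Step 38: aa[q3]Xaa#aaa (head 2)
Step 39: aaa[q0]aa#aaa (head 3)
Step 40: aaaX[q1]a#aaa (head 4)
Step 41: aaaXa[q1]#aaa (head 5)
Step 42: aaaXa#[q2]aaa (head 6)
Step 43: aaaXa#a[q2]aa (head 7)
Step 44: aaaXa#aa[q2]a (head 8)
Step 45: aaaXa#aaa[q2]□ (head 9)
Step 46: aaaXa#aa[q3]aa (head 8)
Step 47: aaaXa#a[q3]aaa (head 7)
Step 48: aaaXa#[q3]aaaa (head 6)
Step 49: aaaXa[q3]#aaaa (head 5)
Step 50: aaaX[q3]a#aaaa (head 4)
Step 51: aaa[q3]Xa#aaaa (head 3)
Step 52: aaaa[q0]a#aaaa (head 4)
Step 53: aaaaX[q1]#aaaa (head 5)
Step 54: aaaaX#[q2]aaaa (head 6)
Step 55: aaaaX#a[q2]aaa (head 7)
Step 56: aaaaX#aa[q2]aa (head 8)
Step 57: aaaaX#aaa[q2]a (head 9)
Step 58: aaaaX#aaaa[q2]□ (head 10)
Step 59: aaaaX#aaa[q3]aa (head 9)
Step 60: aaaaX#aa[q3]aaa (head 8)
Step 61: aaaaX#a[q3]aaaa (head 7)
Step 62: aaaaX#[q3]aaaaa (head 6)
Step 63: aaaaX[q3]#aaaaa (head 5)
Step 64: aaaa[q3]X#aaaaa (head 4)
Step 65: aaaaa[q0]#aaaaa (head 5)
Step 66: aaaaa#[q3]aaaaa (head 6)
Step 67: aaaaa[q3]#aaaaa (head 5)
Step 68: aaaa[q3]a#aaaaa (head 4)
Step 69: aaa[q3]aa#aaaaa (head 3)
Step 70: aa[q3]aaa#aaaaa (head 2)
Step 71: a[q3]aaaa#aaaaa (head 1)
Step 72: [q3]aaaaa#aaaaa (head 0)
Step 73: [q3]□aaaaa#aaaaa (head -1)
Step 74: □[qA]aaaaa#aaaaa (head 0)
The machine is in qA, so it halts and accepts.
It halts after 74 steps.

Final answer: Yes - halts after 74 steps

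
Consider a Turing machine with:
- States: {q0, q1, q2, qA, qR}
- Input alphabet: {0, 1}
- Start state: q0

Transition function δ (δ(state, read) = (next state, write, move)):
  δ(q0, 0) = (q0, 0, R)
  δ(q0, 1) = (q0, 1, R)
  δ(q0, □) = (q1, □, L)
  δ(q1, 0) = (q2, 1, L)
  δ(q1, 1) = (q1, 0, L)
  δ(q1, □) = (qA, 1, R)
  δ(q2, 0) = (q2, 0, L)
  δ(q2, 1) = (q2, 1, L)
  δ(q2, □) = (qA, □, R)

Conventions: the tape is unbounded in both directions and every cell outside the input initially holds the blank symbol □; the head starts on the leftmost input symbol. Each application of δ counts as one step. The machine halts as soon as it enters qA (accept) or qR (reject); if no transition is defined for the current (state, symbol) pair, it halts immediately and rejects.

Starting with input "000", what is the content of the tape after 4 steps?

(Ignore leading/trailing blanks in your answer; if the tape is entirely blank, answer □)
Step 0: [q0]000 (head at position 0)
Step 1: δ(q0, 0) = (q0, 0, R)  ⊢  0[q0]00 (head at position 1)
Step 2: δ(q0, 0) = (q0, 0, R)  ⊢  00[q0]0 (head at position 2)
Step 3: δ(q0, 0) = (q0, 0, R)  ⊢  000[q0]□ (head at position 3)
Step 4: δ(q0, □) = (q1, □, L)  ⊢  00[q1]0□ (head at position 2)
Tape after 4 steps (ignoring surrounding blanks): 000

Final answer: Tape: 000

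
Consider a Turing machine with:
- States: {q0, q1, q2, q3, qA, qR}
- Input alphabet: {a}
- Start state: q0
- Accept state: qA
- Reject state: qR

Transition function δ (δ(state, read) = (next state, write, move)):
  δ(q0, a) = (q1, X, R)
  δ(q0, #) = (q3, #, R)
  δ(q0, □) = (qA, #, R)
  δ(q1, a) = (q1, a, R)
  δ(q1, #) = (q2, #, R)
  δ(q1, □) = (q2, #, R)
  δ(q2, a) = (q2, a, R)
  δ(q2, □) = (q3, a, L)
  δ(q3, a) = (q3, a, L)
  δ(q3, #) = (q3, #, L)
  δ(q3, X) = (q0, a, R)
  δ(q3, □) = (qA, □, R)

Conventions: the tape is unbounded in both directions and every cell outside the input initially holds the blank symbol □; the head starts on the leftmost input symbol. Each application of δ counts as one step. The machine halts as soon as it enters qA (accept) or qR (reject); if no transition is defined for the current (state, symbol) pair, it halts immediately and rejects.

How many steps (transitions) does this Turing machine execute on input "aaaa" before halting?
Trace (configuration after each step, as tape_left[state]tape_right with head position):
Step 0: [q0]aaaa (head at position 0)
Step 1: X[q1]aaa (head 1)
Step 2: Xa[q1]aa (head 2)
Step 3: Xaa[q1]a (head 3)
Step 4: Xaaa[q1]□ (head 4)
Step 5: Xaaa#[q2]□ (head 5)
Step 6: Xaaa[q3]#a (head 4)
Step 7: Xaa[q3]a#a (head 3)
Step 8: Xa[q3]aa#a (head 2)
Step 9: X[q3]aaa#a (head 1)
Step 10: [q3]Xaaa#a (head 0)
Step 11: a[q0]aaa#a (head 1)
Step 12: aX[q1]aa#a (head 2)
Step 13: aXa[q1]a#a (head 3)
Step 14: aXaa[q1]#a (head 4)
Step 15: aXaa#[q2]a (head 5)
Step 16: aXaa#a[q2]□ (head 6)
Step 17: aXaa#[q3]aa (head 5)
Step 18: aXaa[q3]#aa (head 4)
Step 19: aXa[q3]a#aa (head 3)
Step 20: aX[q3]aa#aa (head 2)
Step 21: a[q3]Xaa#aa (head 1)
Step 22: aa[q0]aa#aa (head 2)
Step 23: aaX[q1]a#aa (head 3)
Step 24: aaXa[q1]#aa (head 4)
Step 25: aaXa#[q2]aa (head 5)
Step 26: aaXa#a[q2]a (head 6)
Step 27: aaXa#aa[q2]□ (head 7)
Step 28: aaXa#a[q3]aa (head 6)
Step 29: aaXa#[q3]aaa (head 5)
Step 30: aaXa[q3]#aaa (head 4)
Step 31: aaX[q3]a#aaa (head 3)
Step 32: aa[q3]Xa#aaa (head 2)
Step 33: aaa[q0]a#aaa (head 3)
Step 34: aaaX[q1]#aaa (head 4)
Step 35: aaaX#[q2]aaa (head 5)
Step 36: aaaX#a[q2]aa (head 6)
Step 37: aaaX#aa[q2]a (head 7)
Step 38: aaaX#aaa[q2]□ (head 8)
Step 39: aaaX#aa[q3]aa (head 7)
Step 40: aaaX#a[q3]aaa (head 6)
Step 41: aaaX#[q3]aaaa (head 5)
Step 42: aaaX[q3]#aaaa (head 4)
Step 43: aaa[q3]X#aaaa (head 3)
Step 44: aaaa[q0]#aaaa (head 4)
Step 45: aaaa#[q3]aaaa (head 5)
Step 46: aaaa[q3]#aaaa (head 4)
Step 47: aaa[q3]a#aaaa (head 3)
Step 48: aa[q3]aa#aaaa (head 2)
Step 49: a[q3]aaa#aaaa (head 1)
Step 50: [q3]aaaa#aaaa (head 0)
Step 51: [q3]□aaaa#aaaa (head -1)
Step 52: □[qA]aaaa#aaaa (head 0)
The machine is in qA, so it halts and accepts.
Number of transitions executed: 52.

Final answer: 52 steps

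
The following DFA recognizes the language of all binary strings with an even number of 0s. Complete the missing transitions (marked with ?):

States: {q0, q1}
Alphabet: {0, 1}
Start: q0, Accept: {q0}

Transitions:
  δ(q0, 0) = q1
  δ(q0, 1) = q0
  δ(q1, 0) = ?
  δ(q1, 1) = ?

What each state remembers (consistent with the given transitions and accept states):
  q0: an even number of 0s has been read so far
  q1: an odd number of 0s has been read so far
Filling in the missing entries:
  δ(q1, 0): in q1 (an odd number of 0s has been read so far), after reading 0 we have: an even number of 0s has been read so far → q0
  δ(q1, 1): in q1 (an odd number of 0s has been read so far), after reading 1 we have: an odd number of 0s has been read so far → q1

Final answer: δ(q1, 0) = q0; δ(q1, 1) = q1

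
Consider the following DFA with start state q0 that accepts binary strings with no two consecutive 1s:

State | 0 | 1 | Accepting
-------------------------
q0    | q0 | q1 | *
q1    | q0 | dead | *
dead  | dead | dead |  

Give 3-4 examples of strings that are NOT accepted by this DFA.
Any strings that end in a non-accepting state work; for example:
"111": q0 → q1 → dead → dead; dead is not accepting → rejected
"0110": q0 → q0 → q1 → dead → dead; dead is not accepting → rejected
"1011": q0 → q1 → q0 → q1 → dead; dead is not accepting → rejected
"1111": q0 → q1 → dead → dead → dead; dead is not accepting → rejected

Final answer: "111", "0110", "1011", "1111"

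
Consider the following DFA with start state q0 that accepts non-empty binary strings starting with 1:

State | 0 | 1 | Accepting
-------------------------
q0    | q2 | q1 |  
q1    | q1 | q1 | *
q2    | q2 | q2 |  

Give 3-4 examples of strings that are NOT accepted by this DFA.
Any strings that end in a non-accepting state work; for example:
"01": q0 → q2 → q2; q2 is not accepting → rejected
"000": q0 → q2 → q2 → q2; q2 is not accepting → rejected
"011": q0 → q2 → q2 → q2; q2 is not accepting → rejected
"0011": q0 → q2 → q2 → q2 → q2; q2 is not accepting → rejected

Final answer: "01", "000", "011", "0011"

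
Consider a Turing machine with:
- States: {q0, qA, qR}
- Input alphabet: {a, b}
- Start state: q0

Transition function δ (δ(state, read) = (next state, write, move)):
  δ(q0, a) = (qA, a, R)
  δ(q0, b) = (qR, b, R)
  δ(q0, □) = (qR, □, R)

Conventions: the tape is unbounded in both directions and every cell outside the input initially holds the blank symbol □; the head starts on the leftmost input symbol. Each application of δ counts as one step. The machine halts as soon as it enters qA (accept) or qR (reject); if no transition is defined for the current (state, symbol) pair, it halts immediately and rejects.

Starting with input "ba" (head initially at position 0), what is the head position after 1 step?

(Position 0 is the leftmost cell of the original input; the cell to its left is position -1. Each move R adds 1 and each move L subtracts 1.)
Step 0: [q0]ba (head at position 0)
Step 1: δ(q0, b) = (qR, b, R)  ⊢  b[qR]a (head at position 1)
Head position after 1 step: 1

Final answer: Position 1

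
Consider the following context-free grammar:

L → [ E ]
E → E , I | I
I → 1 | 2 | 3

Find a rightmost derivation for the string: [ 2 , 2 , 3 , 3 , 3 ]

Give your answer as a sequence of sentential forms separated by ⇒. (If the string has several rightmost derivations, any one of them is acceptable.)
Start with L.
Step 1: the rightmost non-terminal is L; apply L → [ E ]:  [ E ]
Step 2: the rightmost non-terminal is E; apply E → E , I:  [ E , I ]
Step 3: the rightmost non-terminal is I; apply I → 3:  [ E , 3 ]
Step 4: the rightmost non-terminal is E; apply E → E , I:  [ E , I , 3 ]
Step 5: the rightmost non-terminal is I; apply I → 3:  [ E , 3 , 3 ]
Step 6: the rightmost non-terminal is E; apply E → E , I:  [ E , I , 3 , 3 ]
Step 7: the rightmost non-terminal is I; apply I → 3:  [ E , 3 , 3 , 3 ]
Step 8: the rightmost non-terminal is E; apply E → E , I:  [ E , I , 3 , 3 , 3 ]
Step 9: the rightmost non-terminal is I; apply I → 2:  [ E , 2 , 3 , 3 , 3 ]
Step 10: the rightmost non-terminal is E; apply E → I:  [ I , 2 , 3 , 3 , 3 ]
Step 11: the rightmost non-terminal is I; apply I → 2:  [ 2 , 2 , 3 , 3 , 3 ]

Final answer: L ⇒ [ E ] ⇒ [ E , I ] ⇒ [ E , 3 ] ⇒ [ E , I , 3 ] ⇒ [ E , 3 , 3 ] ⇒ [ E , I , 3 , 3 ] ⇒ [ E , 3 , 3 , 3 ] ⇒ [ E , I , 3 , 3 , 3 ] ⇒ [ E , 2 , 3 , 3 , 3 ] ⇒ [ I , 2 , 3 , 3 , 3 ] ⇒ [ 2 , 2 , 3 , 3 , 3 ]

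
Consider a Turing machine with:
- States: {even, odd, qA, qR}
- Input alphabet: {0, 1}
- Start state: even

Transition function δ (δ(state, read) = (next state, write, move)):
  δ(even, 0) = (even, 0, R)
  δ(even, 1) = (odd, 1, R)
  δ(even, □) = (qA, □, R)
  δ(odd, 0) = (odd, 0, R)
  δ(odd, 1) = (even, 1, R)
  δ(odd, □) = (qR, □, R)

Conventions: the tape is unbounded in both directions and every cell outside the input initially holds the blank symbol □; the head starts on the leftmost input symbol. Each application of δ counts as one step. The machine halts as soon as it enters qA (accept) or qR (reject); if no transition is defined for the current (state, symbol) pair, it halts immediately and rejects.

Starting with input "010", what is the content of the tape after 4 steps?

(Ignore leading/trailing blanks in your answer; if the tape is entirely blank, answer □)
Step 0: [even]010 (head at position 0)
Step 1: δ(even, 0) = (even, 0, R)  ⊢  0[even]10 (head at position 1)
Step 2: δ(even, 1) = (odd, 1, R)  ⊢  01[odd]0 (head at position 2)
Step 3: δ(odd, 0) = (odd, 0, R)  ⊢  010[odd]□ (head at position 3)
Step 4: δ(odd, □) = (qR, □, R)  ⊢  010□[qR]□ (head at position 4)
Tape after 4 steps (ignoring surrounding blanks): 010

Final answer: Tape: 010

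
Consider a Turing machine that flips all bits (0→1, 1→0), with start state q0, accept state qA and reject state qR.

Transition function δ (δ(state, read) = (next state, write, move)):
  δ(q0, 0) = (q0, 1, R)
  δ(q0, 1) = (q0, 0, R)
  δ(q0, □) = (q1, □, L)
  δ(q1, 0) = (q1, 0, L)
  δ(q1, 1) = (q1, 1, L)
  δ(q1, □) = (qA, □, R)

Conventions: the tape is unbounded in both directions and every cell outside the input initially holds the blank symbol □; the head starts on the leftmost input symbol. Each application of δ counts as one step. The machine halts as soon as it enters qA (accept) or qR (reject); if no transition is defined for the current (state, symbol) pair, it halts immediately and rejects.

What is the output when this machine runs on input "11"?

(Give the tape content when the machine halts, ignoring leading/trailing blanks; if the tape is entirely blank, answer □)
Step 0: [q0]11 (head at position 0)
Step 1: δ(q0, 1) = (q0, 0, R)  ⊢  0[q0]1 (head at position 1)
Step 2: δ(q0, 1) = (q0, 0, R)  ⊢  00[q0]□ (head at position 2)
Step 3: δ(q0, □) = (q1, □, L)  ⊢  0[q1]0□ (head at position 1)
Step 4: δ(q1, 0) = (q1, 0, L)  ⊢  [q1]00□ (head at position 0)
Step 5: δ(q1, 0) = (q1, 0, L)  ⊢  [q1]□00□ (head at position -1)
Step 6: δ(q1, □) = (qA, □, R)  ⊢  □[qA]00□ (head at position 0)
The machine is in qA, so it halts and accepts.
Tape content when halted (ignoring surrounding blanks): 00

Final answer: Output: 00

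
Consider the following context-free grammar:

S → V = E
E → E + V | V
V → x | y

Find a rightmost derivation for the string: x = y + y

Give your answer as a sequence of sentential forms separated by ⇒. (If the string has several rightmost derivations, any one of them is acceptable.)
Start with S.
Step 1: the rightmost non-terminal is S; apply S → V = E:  V = E
Step 2: the rightmost non-terminal is E; apply E → E + V:  V = E + V
Step 3: the rightmost non-terminal is V; apply V → y:  V = E + y
Step 4: the rightmost non-terminal is E; apply E → V:  V = V + y
Step 5: the rightmost non-terminal is V; apply V → y:  V = y + y
Step 6: the rightmost non-terminal is V; apply V → x:  x = y + y

Final answer: S ⇒ V = E ⇒ V = E + V ⇒ V = E + y ⇒ V = V + y ⇒ V = y + y ⇒ x = y + y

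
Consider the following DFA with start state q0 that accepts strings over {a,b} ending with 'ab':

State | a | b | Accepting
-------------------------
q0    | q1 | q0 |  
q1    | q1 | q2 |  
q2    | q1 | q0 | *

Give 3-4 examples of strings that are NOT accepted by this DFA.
Any strings that end in a non-accepting state work; for example:
"ba": q0 → q0 → q1; q1 is not accepting → rejected
"bb": q0 → q0 → q0; q0 is not accepting → rejected
"aabb": q0 → q1 → q1 → q2 → q0; q0 is not accepting → rejected
"bbbb": q0 → q0 → q0 → q0 → q0; q0 is not accepting → rejected

Final answer: "ba", "bb", "aabb", "bbbb"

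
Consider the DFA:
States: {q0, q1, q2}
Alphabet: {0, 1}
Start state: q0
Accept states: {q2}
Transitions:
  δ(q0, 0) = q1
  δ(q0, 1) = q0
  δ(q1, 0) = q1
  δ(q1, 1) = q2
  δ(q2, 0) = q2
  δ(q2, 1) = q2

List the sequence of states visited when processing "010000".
Starting at q0
Read '0': q0 -> q1
Read '1': q1 -> q2
Read '0': q2 -> q2
Read '0': q2 -> q2
Read '0': q2 -> q2
Read '0': q2 -> q2

Final answer: q0 -> q1 -> q2 -> q2 -> q2 -> q2 -> q2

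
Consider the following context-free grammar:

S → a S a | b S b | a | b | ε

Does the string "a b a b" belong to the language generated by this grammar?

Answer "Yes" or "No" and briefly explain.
Every production places the same symbol at both ends (or yields a single symbol / ε), so every derived string is a palindrome. a b a b reversed is b a b a ≠ a b a b, so it is not a palindrome and cannot be derived (already the first step fails: the string starts with a but ends with b, so neither S → a S a nor S → b S b fits).

Final answer: No - no valid derivation exists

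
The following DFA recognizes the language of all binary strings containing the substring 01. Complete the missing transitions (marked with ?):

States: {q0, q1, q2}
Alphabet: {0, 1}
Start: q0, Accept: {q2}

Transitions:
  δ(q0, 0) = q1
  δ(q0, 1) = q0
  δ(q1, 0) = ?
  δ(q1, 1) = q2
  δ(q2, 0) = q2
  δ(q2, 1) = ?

What each state remembers (consistent with the given transitions and accept states):
  q0: 01 not seen yet and the last symbol was not 0
  q1: 01 not seen yet and the last symbol was 0
  q2: the substring 01 has already been seen
Filling in the missing entries:
  δ(q1, 0): in q1 (01 not seen yet and the last symbol was 0), after reading 0 we have: 01 not seen yet and the last symbol was 0 → q1
  δ(q2, 1): in q2 (the substring 01 has already been seen), after reading 1 we have: the substring 01 has already been seen → q2

Final answer: δ(q1, 0) = q1; δ(q2, 1) = q2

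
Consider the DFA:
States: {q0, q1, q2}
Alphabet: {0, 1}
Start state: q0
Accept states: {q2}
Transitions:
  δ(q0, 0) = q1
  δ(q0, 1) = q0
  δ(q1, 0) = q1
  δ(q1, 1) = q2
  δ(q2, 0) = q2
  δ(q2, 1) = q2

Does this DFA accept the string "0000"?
Processing string "0000":
  q0 --0--> q1
  q1 --0--> q1
  q1 --0--> q1
  q1 --0--> q1
Final state: q1
Accept states: {q2}
q1 is not an accept state, so the string is rejected.

Final answer: No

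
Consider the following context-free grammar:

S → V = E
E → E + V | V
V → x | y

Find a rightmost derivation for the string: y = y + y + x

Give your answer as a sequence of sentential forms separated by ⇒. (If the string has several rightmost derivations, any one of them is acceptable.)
Start with S.
Step 1: the rightmost non-terminal is S; apply S → V = E:  V = E
Step 2: the rightmost non-terminal is E; apply E → E + V:  V = E + V
Step 3: the rightmost non-terminal is V; apply V → x:  V = E + x
Step 4: the rightmost non-terminal is E; apply E → E + V:  V = E + V + x
Step 5: the rightmost non-terminal is V; apply V → y:  V = E + y + x
Step 6: the rightmost non-terminal is E; apply E → V:  V = V + y + x
Step 7: the rightmost non-terminal is V; apply V → y:  V = y + y + x
Step 8: the rightmost non-terminal is V; apply V → y:  y = y + y + x

Final answer: S ⇒ V = E ⇒ V = E + V ⇒ V = E + x ⇒ V = E + V + x ⇒ V = E + y + x ⇒ V = V + y + x ⇒ V = y + y + x ⇒ y = y + y + x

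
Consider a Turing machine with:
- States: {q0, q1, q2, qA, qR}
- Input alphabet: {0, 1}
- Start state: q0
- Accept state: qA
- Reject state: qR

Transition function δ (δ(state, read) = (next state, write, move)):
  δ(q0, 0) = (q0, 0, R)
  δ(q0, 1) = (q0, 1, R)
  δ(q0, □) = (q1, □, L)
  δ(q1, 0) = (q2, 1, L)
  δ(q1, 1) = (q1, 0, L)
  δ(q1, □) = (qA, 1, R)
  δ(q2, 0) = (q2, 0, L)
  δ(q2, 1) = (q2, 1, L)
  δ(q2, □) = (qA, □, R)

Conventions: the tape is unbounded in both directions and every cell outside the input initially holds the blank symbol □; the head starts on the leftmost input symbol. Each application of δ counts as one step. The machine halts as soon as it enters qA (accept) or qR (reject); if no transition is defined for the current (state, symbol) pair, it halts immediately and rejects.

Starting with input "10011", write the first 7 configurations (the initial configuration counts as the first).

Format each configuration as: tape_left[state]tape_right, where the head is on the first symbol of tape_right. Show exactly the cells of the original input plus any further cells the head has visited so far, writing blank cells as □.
Step 0: [q0]10011 (head at position 0)
Step 1: δ(q0, 1) = (q0, 1, R)  ⊢  1[q0]0011 (head at position 1)
Step 2: δ(q0, 0) = (q0, 0, R)  ⊢  10[q0]011 (head at position 2)
Step 3: δ(q0, 0) = (q0, 0, R)  ⊢  100[q0]11 (head at position 3)
Step 4: δ(q0, 1) = (q0, 1, R)  ⊢  1001[q0]1 (head at position 4)
Step 5: δ(q0, 1) = (q0, 1, R)  ⊢  10011[q0]□ (head at position 5)
Step 6: δ(q0, □) = (q1, □, L)  ⊢  1001[q1]1□ (head at position 4)

Final answer: [q0]10011 ⊢ 1[q0]0011 ⊢ 10[q0]011 ⊢ 100[q0]11 ⊢ 1001[q0]1 ⊢ 10011[q0]□ ⊢ 1001[q1]1□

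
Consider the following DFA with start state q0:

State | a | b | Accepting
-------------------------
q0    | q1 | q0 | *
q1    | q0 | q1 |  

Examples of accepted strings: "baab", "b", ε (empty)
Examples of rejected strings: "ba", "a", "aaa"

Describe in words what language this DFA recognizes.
strings over {a,b} with an even number of a's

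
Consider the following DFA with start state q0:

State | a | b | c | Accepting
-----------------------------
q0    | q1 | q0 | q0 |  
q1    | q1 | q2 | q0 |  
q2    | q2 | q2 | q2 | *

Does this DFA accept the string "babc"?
Start in q0.
Read 'b': q0 → q0
Read 'a': q0 → q1
Read 'b': q1 → q2
Read 'c': q2 → q2
Final state q2 is accepting, so the string is accepted.

Final answer: Yes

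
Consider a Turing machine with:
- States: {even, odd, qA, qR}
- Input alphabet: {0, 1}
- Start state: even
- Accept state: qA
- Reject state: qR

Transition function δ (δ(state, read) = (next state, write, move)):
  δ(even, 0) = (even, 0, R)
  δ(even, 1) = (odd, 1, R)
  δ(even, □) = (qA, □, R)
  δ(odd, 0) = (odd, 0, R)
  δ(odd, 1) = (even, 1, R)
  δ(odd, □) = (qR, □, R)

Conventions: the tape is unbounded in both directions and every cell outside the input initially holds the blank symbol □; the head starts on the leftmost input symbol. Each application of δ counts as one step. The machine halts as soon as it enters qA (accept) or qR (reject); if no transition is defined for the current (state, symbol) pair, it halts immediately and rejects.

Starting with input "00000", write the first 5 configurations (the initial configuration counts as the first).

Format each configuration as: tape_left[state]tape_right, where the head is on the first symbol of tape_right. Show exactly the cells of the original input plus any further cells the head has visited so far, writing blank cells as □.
Step 0: [even]00000 (head at position 0)
Step 1: δ(even, 0) = (even, 0, R)  ⊢  0[even]0000 (head at position 1)
Step 2: δ(even, 0) = (even, 0, R)  ⊢  00[even]000 (head at position 2)
Step 3: δ(even, 0) = (even, 0, R)  ⊢  000[even]00 (head at position 3)
Step 4: δ(even, 0) = (even, 0, R)  ⊢  0000[even]0 (head at position 4)

Final answer: [even]00000 ⊢ 0[even]0000 ⊢ 00[even]000 ⊢ 000[even]00 ⊢ 0000[even]0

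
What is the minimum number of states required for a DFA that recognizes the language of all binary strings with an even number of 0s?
Language: binary strings with an even number of 0s
Lower bound (Myhill–Nerode): the prefixes ε, 0 are pairwise distinguishable:
  ε vs 0: suffix ε distinguishes them (ε has zero 0s (accepted), 0 has one 0 (rejected))
So any DFA needs at least 2 states.
Upper bound: a DFA with 2 states exists (one state per class above).
Minimum states: 2

Final answer: 2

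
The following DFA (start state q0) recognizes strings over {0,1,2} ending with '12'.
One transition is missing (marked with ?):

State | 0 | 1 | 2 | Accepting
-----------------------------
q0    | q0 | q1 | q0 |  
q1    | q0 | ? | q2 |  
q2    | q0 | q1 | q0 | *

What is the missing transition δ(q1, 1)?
q1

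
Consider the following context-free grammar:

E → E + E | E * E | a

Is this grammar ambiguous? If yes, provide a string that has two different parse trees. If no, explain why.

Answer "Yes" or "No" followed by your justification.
Two different leftmost derivations of a + a * a:
  (1) E ⇒ E + E ⇒ a + E ⇒ a + E * E ⇒ a + a * E ⇒ a + a * a   (tree groups a + (a * a))
  (2) E ⇒ E * E ⇒ E + E * E ⇒ a + E * E ⇒ a + a * E ⇒ a + a * a   (tree groups (a + a) * a)
Two distinct leftmost derivations = two distinct parse trees, so the grammar is ambiguous.

Final answer: Yes - the string 'a + a * a' has two distinct leftmost derivations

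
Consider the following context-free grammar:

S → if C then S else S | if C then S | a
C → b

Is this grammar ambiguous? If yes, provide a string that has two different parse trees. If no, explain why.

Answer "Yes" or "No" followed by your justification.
The 'dangling else' can attach to either if. Two leftmost derivations of  if b then if b then a else a:
  (1) S ⇒ if C then S else S ⇒ if b then S else S ⇒ if b then if C then S else S ⇒ if b then if b then S else S ⇒ if b then if b then a else S ⇒ if b then if b then a else a   (else belongs to the outer if)
  (2) S ⇒ if C then S ⇒ if b then S ⇒ if b then if C then S else S ⇒ if b then if b then S else S ⇒ if b then if b then a else S ⇒ if b then if b then a else a   (else belongs to the inner if)
Two distinct parse trees for the same string, so the grammar is ambiguous.

Final answer: Yes - the string 'if b then if b then a else a' has two distinct leftmost derivations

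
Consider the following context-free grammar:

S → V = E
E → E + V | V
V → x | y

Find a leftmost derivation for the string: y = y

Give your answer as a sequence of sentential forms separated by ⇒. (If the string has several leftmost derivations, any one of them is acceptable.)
Start with S.
Step 1: the leftmost non-terminal is S; apply S → V = E:  V = E
Step 2: the leftmost non-terminal is V; apply V → y:  y = E
Step 3: the leftmost non-terminal is E; apply E → V:  y = V
Step 4: the leftmost non-terminal is V; apply V → y:  y = y

Final answer: S ⇒ V = E ⇒ y = E ⇒ y = V ⇒ y = y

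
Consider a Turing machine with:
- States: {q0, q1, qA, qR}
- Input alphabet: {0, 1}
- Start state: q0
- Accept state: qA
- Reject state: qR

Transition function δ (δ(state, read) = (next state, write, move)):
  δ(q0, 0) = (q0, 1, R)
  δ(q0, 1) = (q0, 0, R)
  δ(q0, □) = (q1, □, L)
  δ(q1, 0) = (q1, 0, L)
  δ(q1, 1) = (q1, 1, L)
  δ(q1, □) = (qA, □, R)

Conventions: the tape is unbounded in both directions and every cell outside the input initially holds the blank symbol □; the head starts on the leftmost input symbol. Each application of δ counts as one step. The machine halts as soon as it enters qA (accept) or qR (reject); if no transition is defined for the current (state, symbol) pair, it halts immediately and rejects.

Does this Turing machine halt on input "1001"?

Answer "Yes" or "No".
Step 0: [q0]1001 (head at position 0)
Step 1: δ(q0, 1) = (q0, 0, R)  ⊢  0[q0]001 (head at position 1)
Step 2: δ(q0, 0) = (q0, 1, R)  ⊢  01[q0]01 (head at position 2)
Step 3: δ(q0, 0) = (q0, 1, R)  ⊢  011[q0]1 (head at position 3)
Step 4: δ(q0, 1) = (q0, 0, R)  ⊢  0110[q0]□ (head at position 4)
Step 5: δ(q0, □) = (q1, □, L)  ⊢  011[q1]0□ (head at position 3)
Step 6: δ(q1, 0) = (q1, 0, L)  ⊢  01[q1]10□ (head at position 2)
Step 7: δ(q1, 1) = (q1, 1, L)  ⊢  0[q1]110□ (head at position 1)
Step 8: δ(q1, 1) = (q1, 1, L)  ⊢  [q1]0110□ (head at position 0)
Step 9: δ(q1, 0) = (q1, 0, L)  ⊢  [q1]□0110□ (head at position -1)
Step 10: δ(q1, □) = (qA, □, R)  ⊢  □[qA]0110□ (head at position 0)
The machine is in qA, so it halts and accepts.
It halts after 10 steps.

Final answer: Yes - halts after 10 steps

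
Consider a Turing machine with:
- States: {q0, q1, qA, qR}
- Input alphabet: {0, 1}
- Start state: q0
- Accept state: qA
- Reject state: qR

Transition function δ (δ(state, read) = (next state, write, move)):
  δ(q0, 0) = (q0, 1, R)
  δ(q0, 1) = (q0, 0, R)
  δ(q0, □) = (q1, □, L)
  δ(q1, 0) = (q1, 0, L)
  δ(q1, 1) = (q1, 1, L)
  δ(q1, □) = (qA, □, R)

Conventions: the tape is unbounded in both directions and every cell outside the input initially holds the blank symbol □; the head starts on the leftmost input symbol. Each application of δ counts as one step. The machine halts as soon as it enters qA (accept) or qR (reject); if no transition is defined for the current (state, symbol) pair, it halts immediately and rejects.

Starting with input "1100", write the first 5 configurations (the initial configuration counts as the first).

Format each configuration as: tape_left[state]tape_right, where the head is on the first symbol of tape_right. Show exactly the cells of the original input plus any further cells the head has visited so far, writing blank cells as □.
Step 0: [q0]1100 (head at position 0)
Step 1: δ(q0, 1) = (q0, 0, R)  ⊢  0[q0]100 (head at position 1)
Step 2: δ(q0, 1) = (q0, 0, R)  ⊢  00[q0]00 (head at position 2)
Step 3: δ(q0, 0) = (q0, 1, R)  ⊢  001[q0]0 (head at position 3)
Step 4: δ(q0, 0) = (q0, 1, R)  ⊢  0011[q0]□ (head at position 4)

Final answer: [q0]1100 ⊢ 0[q0]100 ⊢ 00[q0]00 ⊢ 001[q0]0 ⊢ 0011[q0]□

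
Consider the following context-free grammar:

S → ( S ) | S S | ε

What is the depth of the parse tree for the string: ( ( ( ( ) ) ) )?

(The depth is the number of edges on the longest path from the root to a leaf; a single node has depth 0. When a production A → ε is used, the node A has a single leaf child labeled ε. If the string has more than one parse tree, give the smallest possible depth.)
The string is 4 nested pairs. The shallowest parse tree applies S → ( S ) 4 times (one node per nested pair, each a child of the previous) and then S → ε in the middle.
S nodes at depths 0..4, ε leaf at depth 5; parentheses leaves are at depths 1..4.
(Using S → S S with an S → ε child anywhere only adds levels, so it cannot give a shallower tree.)
Depth = 5.

Final answer: 5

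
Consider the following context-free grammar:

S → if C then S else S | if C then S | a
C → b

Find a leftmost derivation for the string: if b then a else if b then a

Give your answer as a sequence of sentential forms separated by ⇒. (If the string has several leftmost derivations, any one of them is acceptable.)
Start with S.
Step 1: the leftmost non-terminal is S; apply S → if C then S else S:  if C then S else S
Step 2: the leftmost non-terminal is C; apply C → b:  if b then S else S
Step 3: the leftmost non-terminal is S; apply S → a:  if b then a else S
Step 4: the leftmost non-terminal is S; apply S → if C then S:  if b then a else if C then S
Step 5: the leftmost non-terminal is C; apply C → b:  if b then a else if b then S
Step 6: the leftmost non-terminal is S; apply S → a:  if b then a else if b then a

Final answer: S ⇒ if C then S else S ⇒ if b then S else S ⇒ if b then a else S ⇒ if b then a else if C then S ⇒ if b then a else if b then S ⇒ if b then a else if b then a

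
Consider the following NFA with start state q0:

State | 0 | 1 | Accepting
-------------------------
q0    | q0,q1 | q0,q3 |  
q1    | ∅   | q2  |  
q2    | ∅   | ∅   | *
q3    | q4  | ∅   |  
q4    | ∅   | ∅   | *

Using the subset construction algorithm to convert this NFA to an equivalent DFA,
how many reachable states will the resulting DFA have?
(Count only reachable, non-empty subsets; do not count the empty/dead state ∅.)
Start subset: {q0}
{q0}: on 0 → {q0, q1}, on 1 → {q0, q3}
{q0, q1}: on 0 → {q0, q1}, on 1 → {q0, q2, q3}
{q0, q3}: on 0 → {q0, q1, q4}, on 1 → {q0, q3}
{q0, q2, q3}: on 0 → {q0, q1, q4}, on 1 → {q0, q3}
{q0, q1, q4}: on 0 → {q0, q1}, on 1 → {q0, q2, q3}
Reachable non-empty subsets: {q0}, {q0, q1}, {q0, q3}, {q0, q2, q3}, {q0, q1, q4} — 5 in total.

Final answer: 5 states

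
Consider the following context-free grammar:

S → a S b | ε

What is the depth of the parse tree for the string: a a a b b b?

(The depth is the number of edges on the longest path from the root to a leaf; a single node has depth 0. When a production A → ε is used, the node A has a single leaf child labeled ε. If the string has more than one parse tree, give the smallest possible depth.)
The only parse tree applies S → a S b 3 times (once per matching a…b pair) and then S → ε.
The S nodes sit at depths 0, 1, …, 3; the innermost S (depth 3) has the single child ε at depth 4.
The terminal leaves a, b are at depths 1..3, so the longest root-to-leaf path is S → S → … → S → ε with 4 edges.
Depth = 4.

Final answer: 4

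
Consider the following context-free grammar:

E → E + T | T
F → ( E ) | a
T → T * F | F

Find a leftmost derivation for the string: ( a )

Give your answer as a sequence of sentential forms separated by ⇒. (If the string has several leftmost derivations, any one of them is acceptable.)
Start with E.
Step 1: the leftmost non-terminal is E; apply E → T:  T
Step 2: the leftmost non-terminal is T; apply T → F:  F
Step 3: the leftmost non-terminal is F; apply F → ( E ):  ( E )
Step 4: the leftmost non-terminal is E; apply E → T:  ( T )
Step 5: the leftmost non-terminal is T; apply T → F:  ( F )
Step 6: the leftmost non-terminal is F; apply F → a:  ( a )

Final answer: E ⇒ T ⇒ F ⇒ ( E ) ⇒ ( T ) ⇒ ( F ) ⇒ ( a )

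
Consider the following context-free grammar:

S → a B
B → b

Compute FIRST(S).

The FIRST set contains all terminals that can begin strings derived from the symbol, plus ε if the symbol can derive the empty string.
S has the single production S → a B, whose right-hand side begins with the terminal a. So FIRST(S) = {a}.

Final answer: {a}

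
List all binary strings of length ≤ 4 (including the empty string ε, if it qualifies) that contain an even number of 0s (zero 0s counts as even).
Checking every binary string of length 0 to 4:
  Length 0: accepted: ε | rejected: (none)
  Length 1: accepted: 1 | rejected: 0
  Length 2: accepted: 00, 11 | rejected: 01, 10
  Length 3: accepted: 001, 010, 100, 111 | rejected: 000, 011, 101, 110
  Length 4: accepted: 0000, 0011, 0101, 0110, 1001, 1010, 1100, 1111 | rejected: 0001, 0010, 0100, 0111, 1000, 1011, 1101, 1110
Total: 16 string(s).

Final answer: ε, 1, 00, 11, 001, 010, 100, 111, 0000, 0011, 0101, 0110, 1001, 1010, 1100, 1111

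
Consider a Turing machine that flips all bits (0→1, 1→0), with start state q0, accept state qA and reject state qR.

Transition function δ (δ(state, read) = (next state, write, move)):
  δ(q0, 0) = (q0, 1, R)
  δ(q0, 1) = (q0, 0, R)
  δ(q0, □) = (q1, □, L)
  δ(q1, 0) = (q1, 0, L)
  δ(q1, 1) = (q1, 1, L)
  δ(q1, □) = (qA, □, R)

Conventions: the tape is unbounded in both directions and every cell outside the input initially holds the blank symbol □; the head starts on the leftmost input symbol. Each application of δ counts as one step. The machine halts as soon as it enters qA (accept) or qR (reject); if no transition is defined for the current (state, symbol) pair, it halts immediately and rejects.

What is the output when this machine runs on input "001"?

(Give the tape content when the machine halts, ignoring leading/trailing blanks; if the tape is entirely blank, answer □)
Step 0: [q0]001 (head at position 0)
Step 1: δ(q0, 0) = (q0, 1, R)  ⊢  1[q0]01 (head at position 1)
Step 2: δ(q0, 0) = (q0, 1, R)  ⊢  11[q0]1 (head at position 2)
Step 3: δ(q0, 1) = (q0, 0, R)  ⊢  110[q0]□ (head at position 3)
Step 4: δ(q0, □) = (q1, □, L)  ⊢  11[q1]0□ (head at position 2)
Step 5: δ(q1, 0) = (q1, 0, L)  ⊢  1[q1]10□ (head at position 1)
Step 6: δ(q1, 1) = (q1, 1, L)  ⊢  [q1]110□ (head at position 0)
Step 7: δ(q1, 1) = (q1, 1, L)  ⊢  [q1]□110□ (head at position -1)
Step 8: δ(q1, □) = (qA, □, R)  ⊢  □[qA]110□ (head at position 0)
The machine is in qA, so it halts and accepts.
Tape content when halted (ignoring surrounding blanks): 110

Final answer: Output: 110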